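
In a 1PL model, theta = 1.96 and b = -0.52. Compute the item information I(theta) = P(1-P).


P = 1/(1+exp(-(1.96--0.52))) = 0.9227
I = P*(1-P) = 0.9227 * 0.0773
I = 0.0713

0.0713


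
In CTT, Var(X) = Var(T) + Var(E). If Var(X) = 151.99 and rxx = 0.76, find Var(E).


var_true = rxx * var_obs = 0.76 * 151.99 = 115.5124
var_error = var_obs - var_true
var_error = 151.99 - 115.5124
var_error = 36.4776

36.4776


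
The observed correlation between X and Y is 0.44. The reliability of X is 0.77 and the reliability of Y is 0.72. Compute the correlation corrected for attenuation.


r_corrected = rxy / sqrt(rxx * ryy)
= 0.44 / sqrt(0.77 * 0.72)
= 0.44 / sqrt(0.5544)
= 0.44 / 0.74458
r_corrected = 0.5909

0.5909


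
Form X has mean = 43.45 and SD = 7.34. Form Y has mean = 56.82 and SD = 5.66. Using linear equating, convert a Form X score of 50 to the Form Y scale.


slope = SD_Y / SD_X = 5.66 / 7.34 ~ 0.7711
intercept = mean_Y - slope * mean_X = 56.82 - (5.66 / 7.34) * 43.45 ~ 23.315
Y = slope * X + intercept. To avoid rounding drift from the rounded slope/intercept, evaluate the equivalent form Y = mean_Y + SD_Y * (X - mean_X) / SD_X at full precision:
Y = 56.82 + 5.66 * (50 - 43.45) / 7.34
Y = 56.82 + 5.66 * 6.55 / 7.34
Y = 56.82 + 37.073 / 7.34
Y = 56.82 + 5.0508
Y = 61.8708

61.8708


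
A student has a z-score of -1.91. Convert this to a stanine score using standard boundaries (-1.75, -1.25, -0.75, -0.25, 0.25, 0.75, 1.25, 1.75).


Stanine boundaries: [-1.75, -1.25, -0.75, -0.25, 0.25, 0.75, 1.25, 1.75]
z = -1.91
Check each boundary:
  z < -1.75
  z < -1.25
  z < -0.75
  z < -0.25
  z < 0.25
  z < 0.75
  z < 1.25
  z < 1.75
Highest qualifying boundary gives stanine = 1

1


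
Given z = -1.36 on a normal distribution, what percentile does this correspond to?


CDF(z) = 0.5 * (1 + erf(z/sqrt(2)))
erf(-0.9617) = -0.8262
CDF = 0.0869
Percentile rank = 0.0869 * 100 = 8.69

8.69


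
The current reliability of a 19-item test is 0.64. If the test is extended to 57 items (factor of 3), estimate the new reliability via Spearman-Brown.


r_new = (n * rxx) / (1 + (n-1) * rxx)
r_new = (3 * 0.64) / (1 + 2 * 0.64)
r_new = 1.92 / 2.28
r_new = 0.8421

0.8421


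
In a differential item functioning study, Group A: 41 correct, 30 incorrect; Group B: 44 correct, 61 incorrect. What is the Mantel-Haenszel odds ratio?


Odds_A = 41/30 = 1.3667
Odds_B = 44/61 = 0.7213
OR = Odds_A / Odds_B = 1.3667 / 0.7213
Exactly, OR = (41 * 61) / (30 * 44) = 2501 / 1320
OR = 1.8947

1.8947


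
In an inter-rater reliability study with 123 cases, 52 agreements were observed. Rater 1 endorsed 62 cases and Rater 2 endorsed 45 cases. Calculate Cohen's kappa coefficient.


P_o = 52/123 = 0.422764
P_e = (62*45 + 61*78) / 15129 = 0.498909
kappa = (P_o - P_e) / (1 - P_e)
kappa = (0.422764 - 0.498909) / (1 - 0.498909)
kappa = -0.152

-0.152


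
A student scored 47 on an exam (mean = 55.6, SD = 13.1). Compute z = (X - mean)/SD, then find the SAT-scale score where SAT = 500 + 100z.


z = (X - mean) / SD = (47 - 55.6) / 13.1
z = -8.6 / 13.1
z = -0.6565
SAT-scale = SAT = 500 + 100z
Carry z at full precision (z = -8.6 / 13.1) into the conversion:
SAT-scale = 500 + 100 * (-8.6 / 13.1) = 500 + -860 / 13.1
SAT-scale = 500 + -65.6489
SAT-scale = 434.3511

434.3511


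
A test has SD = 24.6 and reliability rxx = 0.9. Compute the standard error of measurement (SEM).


SEM = SD * sqrt(1 - rxx)
SEM = 24.6 * sqrt(1 - 0.9)
SEM = 24.6 * sqrt(0.1) = 24.6 * 0.316228
SEM = 7.7792

7.7792


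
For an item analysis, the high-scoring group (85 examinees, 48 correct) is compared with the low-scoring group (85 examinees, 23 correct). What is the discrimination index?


p_upper = 48/85 = 0.5647
p_lower = 23/85 = 0.2706
D = 0.5647 - 0.2706 = 0.2941

0.2941


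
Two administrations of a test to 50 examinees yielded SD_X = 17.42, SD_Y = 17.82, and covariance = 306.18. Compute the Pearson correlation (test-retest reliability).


r = cov(X,Y) / (SD_X * SD_Y)
r = 306.18 / (17.42 * 17.82)
r = 306.18 / 310.4244
r = 0.9863

0.9863


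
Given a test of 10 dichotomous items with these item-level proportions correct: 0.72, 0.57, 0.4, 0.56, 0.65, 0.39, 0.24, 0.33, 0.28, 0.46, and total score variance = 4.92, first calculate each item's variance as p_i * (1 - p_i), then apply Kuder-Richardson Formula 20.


For each item, compute p_i * q_i:
  Item 1: 0.72 * 0.28 = 0.2016
  Item 2: 0.57 * 0.43 = 0.2451
  Item 3: 0.4 * 0.6 = 0.24
  Item 4: 0.56 * 0.44 = 0.2464
  Item 5: 0.65 * 0.35 = 0.2275
  Item 6: 0.39 * 0.61 = 0.2379
  Item 7: 0.24 * 0.76 = 0.1824
  Item 8: 0.33 * 0.67 = 0.2211
  Item 9: 0.28 * 0.72 = 0.2016
  Item 10: 0.46 * 0.54 = 0.2484
Sum(p_i * q_i) = 0.2016 + 0.2451 + 0.24 + 0.2464 + 0.2275 + 0.2379 + 0.1824 + 0.2211 + 0.2016 + 0.2484 = 2.252
KR-20 = (k/(k-1)) * (1 - Sum(p_i*q_i) / Var_total)
= (10/9) * (1 - 2.252/4.92)
= 1.1111 * 0.5423
KR-20 = 0.6025

0.6025


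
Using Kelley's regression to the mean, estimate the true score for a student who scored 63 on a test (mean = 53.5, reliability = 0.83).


T_est = rxx * X + (1 - rxx) * mean
T_est = 0.83 * 63 + 0.17 * 53.5
T_est = 52.29 + 9.095
T_est = 61.385

61.385


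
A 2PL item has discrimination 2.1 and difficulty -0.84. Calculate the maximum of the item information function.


For 2PL, max info at theta = b = -0.84
I_max = a^2 / 4 = 2.1^2 / 4
= 4.41 / 4
I_max = 1.1025

1.1025


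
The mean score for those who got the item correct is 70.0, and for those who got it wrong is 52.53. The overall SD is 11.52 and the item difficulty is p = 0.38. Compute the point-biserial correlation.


q = 1 - p = 0.62
rpb = ((M1 - M0) / SD) * sqrt(p * q)
rpb = ((70.0 - 52.53) / 11.52) * sqrt(0.38 * 0.62)
rpb = 0.7361

0.7361


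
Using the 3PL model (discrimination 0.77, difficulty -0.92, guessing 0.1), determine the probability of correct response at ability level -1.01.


logit = 0.77*(-1.01 - -0.92) = -0.0693
P* = 1/(1 + exp(--0.0693)) = 0.4827
P = 0.1 + (1 - 0.1) * 0.4827
P = 0.5344

0.5344


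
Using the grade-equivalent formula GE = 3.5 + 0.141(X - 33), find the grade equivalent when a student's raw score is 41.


raw - median = 41 - 33 = 8
slope * diff = 0.141 * 8 = 1.128
GE = 3.5 + 1.128
GE = 4.628

4.628


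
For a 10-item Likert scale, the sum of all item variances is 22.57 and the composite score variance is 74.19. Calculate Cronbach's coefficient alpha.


alpha = (k/(k-1)) * (1 - sum(si^2)/s_total^2)
= (10/9) * (1 - 22.57/74.19)
alpha = 0.7731

0.7731


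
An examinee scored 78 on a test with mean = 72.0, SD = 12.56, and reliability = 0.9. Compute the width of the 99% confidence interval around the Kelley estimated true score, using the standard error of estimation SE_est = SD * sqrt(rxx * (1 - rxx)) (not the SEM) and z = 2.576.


True score estimate = 0.9*78 + 0.1*72.0 = 77.4
SE_est = SD * sqrt(rxx * (1 - rxx)) = 12.56 * sqrt(0.9 * 0.1) = 12.56 * sqrt(0.09) = 3.768
CI = T_est +/- z * SE_est, so width = 2 * z * SE_est = 2 * 2.576 * 3.768
Width = 19.4127

19.4127


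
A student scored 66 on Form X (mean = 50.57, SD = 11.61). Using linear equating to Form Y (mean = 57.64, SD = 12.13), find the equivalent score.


slope = SD_Y / SD_X = 12.13 / 11.61 ~ 1.0448
intercept = mean_Y - slope * mean_X = 57.64 - (12.13 / 11.61) * 50.57 ~ 4.805
Y = slope * X + intercept. To avoid rounding drift from the rounded slope/intercept, evaluate the equivalent form Y = mean_Y + SD_Y * (X - mean_X) / SD_X at full precision:
Y = 57.64 + 12.13 * (66 - 50.57) / 11.61
Y = 57.64 + 12.13 * 15.43 / 11.61
Y = 57.64 + 187.1659 / 11.61
Y = 57.64 + 16.1211
Y = 73.7611

73.7611


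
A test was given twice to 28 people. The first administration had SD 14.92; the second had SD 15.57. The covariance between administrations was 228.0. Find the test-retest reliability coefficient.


r = cov(X,Y) / (SD_X * SD_Y)
r = 228.0 / (14.92 * 15.57)
r = 228.0 / 232.3044
r = 0.9815

0.9815


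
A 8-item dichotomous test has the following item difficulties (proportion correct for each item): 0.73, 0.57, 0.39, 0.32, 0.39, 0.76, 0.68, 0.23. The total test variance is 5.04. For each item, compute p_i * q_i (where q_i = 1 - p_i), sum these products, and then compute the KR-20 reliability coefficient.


For each item, compute p_i * q_i:
  Item 1: 0.73 * 0.27 = 0.1971
  Item 2: 0.57 * 0.43 = 0.2451
  Item 3: 0.39 * 0.61 = 0.2379
  Item 4: 0.32 * 0.68 = 0.2176
  Item 5: 0.39 * 0.61 = 0.2379
  Item 6: 0.76 * 0.24 = 0.1824
  Item 7: 0.68 * 0.32 = 0.2176
  Item 8: 0.23 * 0.77 = 0.1771
Sum(p_i * q_i) = 0.1971 + 0.2451 + 0.2379 + 0.2176 + 0.2379 + 0.1824 + 0.2176 + 0.1771 = 1.7127
KR-20 = (k/(k-1)) * (1 - Sum(p_i*q_i) / Var_total)
= (8/7) * (1 - 1.7127/5.04)
= 1.1429 * 0.6602
KR-20 = 0.7545

0.7545


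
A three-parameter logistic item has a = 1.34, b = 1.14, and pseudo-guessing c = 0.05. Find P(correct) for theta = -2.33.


logit = 1.34*(-2.33 - 1.14) = -4.6498
P* = 1/(1 + exp(--4.6498)) = 0.0095
P = 0.05 + (1 - 0.05) * 0.0095
P = 0.059

0.059


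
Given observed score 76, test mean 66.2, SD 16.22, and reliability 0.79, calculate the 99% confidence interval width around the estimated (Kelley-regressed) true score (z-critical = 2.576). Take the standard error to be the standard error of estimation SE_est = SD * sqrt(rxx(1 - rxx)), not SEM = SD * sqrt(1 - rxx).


True score estimate = 0.79*76 + 0.21*66.2 = 73.942
SE_est = SD * sqrt(rxx * (1 - rxx)) = 16.22 * sqrt(0.79 * 0.21) = 16.22 * sqrt(0.1659) = 6.60654
CI = T_est +/- z * SE_est, so width = 2 * z * SE_est = 2 * 2.576 * 6.60654
Width = 34.0369

34.0369


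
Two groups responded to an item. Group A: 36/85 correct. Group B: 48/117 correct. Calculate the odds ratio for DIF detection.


Odds_A = 36/49 = 0.7347
Odds_B = 48/69 = 0.6957
OR = Odds_A / Odds_B = 0.7347 / 0.6957
Exactly, OR = (36 * 69) / (49 * 48) = 2484 / 2352
OR = 1.0561

1.0561


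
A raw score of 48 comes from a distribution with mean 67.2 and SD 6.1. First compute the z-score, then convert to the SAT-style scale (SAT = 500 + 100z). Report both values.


z = (X - mean) / SD = (48 - 67.2) / 6.1
z = -19.2 / 6.1
z = -3.1475
SAT-scale = SAT = 500 + 100z
Carry z at full precision (z = -19.2 / 6.1) into the conversion:
SAT-scale = 500 + 100 * (-19.2 / 6.1) = 500 + -1920 / 6.1
SAT-scale = 500 + -314.7541
SAT-scale = 185.2459

185.2459


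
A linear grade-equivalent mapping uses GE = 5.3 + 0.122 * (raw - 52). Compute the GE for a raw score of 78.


raw - median = 78 - 52 = 26
slope * diff = 0.122 * 26 = 3.172
GE = 5.3 + 3.172
GE = 8.472

8.472


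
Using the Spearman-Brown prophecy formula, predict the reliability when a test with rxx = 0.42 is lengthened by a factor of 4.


r_new = (n * rxx) / (1 + (n-1) * rxx)
r_new = (4 * 0.42) / (1 + 3 * 0.42)
r_new = 1.68 / 2.26
r_new = 0.7434

0.7434


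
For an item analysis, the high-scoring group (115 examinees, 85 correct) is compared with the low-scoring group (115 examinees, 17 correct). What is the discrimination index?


p_upper = 85/115 = 0.7391
p_lower = 17/115 = 0.1478
D = 0.7391 - 0.1478 = 0.5913

0.5913


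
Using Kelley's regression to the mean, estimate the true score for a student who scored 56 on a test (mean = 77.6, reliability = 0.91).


T_est = rxx * X + (1 - rxx) * mean
T_est = 0.91 * 56 + 0.09 * 77.6
T_est = 50.96 + 6.984
T_est = 57.944

57.944


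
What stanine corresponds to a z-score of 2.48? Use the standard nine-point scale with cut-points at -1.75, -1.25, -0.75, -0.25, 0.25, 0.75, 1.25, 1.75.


Stanine boundaries: [-1.75, -1.25, -0.75, -0.25, 0.25, 0.75, 1.25, 1.75]
z = 2.48
Check each boundary:
  z >= -1.75 -> could be stanine 2
  z >= -1.25 -> could be stanine 3
  z >= -0.75 -> could be stanine 4
  z >= -0.25 -> could be stanine 5
  z >= 0.25 -> could be stanine 6
  z >= 0.75 -> could be stanine 7
  z >= 1.25 -> could be stanine 8
  z >= 1.75 -> could be stanine 9
Highest qualifying boundary gives stanine = 9

9


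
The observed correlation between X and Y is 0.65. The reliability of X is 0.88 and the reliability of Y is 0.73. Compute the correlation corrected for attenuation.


r_corrected = rxy / sqrt(rxx * ryy)
= 0.65 / sqrt(0.88 * 0.73)
= 0.65 / sqrt(0.6424)
= 0.65 / 0.801499
r_corrected = 0.811

0.811


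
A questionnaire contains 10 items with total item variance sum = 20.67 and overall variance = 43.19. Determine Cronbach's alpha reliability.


alpha = (k/(k-1)) * (1 - sum(si^2)/s_total^2)
= (10/9) * (1 - 20.67/43.19)
alpha = 0.5794

0.5794


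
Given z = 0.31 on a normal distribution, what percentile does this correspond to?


CDF(z) = 0.5 * (1 + erf(z/sqrt(2)))
erf(0.2192) = 0.2434
CDF = 0.6217
Percentile rank = 0.6217 * 100 = 62.17

62.17


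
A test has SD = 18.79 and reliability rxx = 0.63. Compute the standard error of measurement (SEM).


SEM = SD * sqrt(1 - rxx)
SEM = 18.79 * sqrt(1 - 0.63)
SEM = 18.79 * sqrt(0.37) = 18.79 * 0.608276
SEM = 11.4295

11.4295


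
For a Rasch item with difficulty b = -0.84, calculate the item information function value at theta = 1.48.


P = 1/(1+exp(-(1.48--0.84))) = 0.9105
I = P*(1-P) = 0.9105 * 0.0895
I = 0.0815

0.0815


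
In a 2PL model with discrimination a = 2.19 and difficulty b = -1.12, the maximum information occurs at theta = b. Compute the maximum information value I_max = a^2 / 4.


For 2PL, max info at theta = b = -1.12
I_max = a^2 / 4 = 2.19^2 / 4
= 4.7961 / 4
I_max = 1.199

1.199


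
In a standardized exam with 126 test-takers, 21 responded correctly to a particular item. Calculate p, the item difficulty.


Item difficulty p = number correct / total examinees
p = 21 / 126
p = 0.1667

0.1667


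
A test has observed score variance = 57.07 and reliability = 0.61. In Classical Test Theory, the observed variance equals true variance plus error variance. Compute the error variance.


var_true = rxx * var_obs = 0.61 * 57.07 = 34.8127
var_error = var_obs - var_true
var_error = 57.07 - 34.8127
var_error = 22.2573

22.2573


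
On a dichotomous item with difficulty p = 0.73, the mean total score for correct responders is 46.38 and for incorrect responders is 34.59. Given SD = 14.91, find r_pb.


q = 1 - p = 0.27
rpb = ((M1 - M0) / SD) * sqrt(p * q)
rpb = ((46.38 - 34.59) / 14.91) * sqrt(0.73 * 0.27)
rpb = 0.3511

0.3511


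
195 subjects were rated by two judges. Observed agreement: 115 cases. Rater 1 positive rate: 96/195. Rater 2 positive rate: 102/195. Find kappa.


P_o = 115/195 = 0.589744
P_e = (96*102 + 99*93) / 38025 = 0.499645
kappa = (P_o - P_e) / (1 - P_e)
kappa = (0.589744 - 0.499645) / (1 - 0.499645)
kappa = 0.1801

0.1801


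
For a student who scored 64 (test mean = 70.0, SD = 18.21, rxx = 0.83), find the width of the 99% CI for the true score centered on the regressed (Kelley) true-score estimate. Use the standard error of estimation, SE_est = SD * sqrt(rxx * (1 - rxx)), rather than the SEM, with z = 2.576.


True score estimate = 0.83*64 + 0.17*70.0 = 65.02
SE_est = SD * sqrt(rxx * (1 - rxx)) = 18.21 * sqrt(0.83 * 0.17) = 18.21 * sqrt(0.1411) = 6.840273
CI = T_est +/- z * SE_est, so width = 2 * z * SE_est = 2 * 2.576 * 6.840273
Width = 35.2411

35.2411


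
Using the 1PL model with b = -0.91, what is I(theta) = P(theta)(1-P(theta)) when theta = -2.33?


P = 1/(1+exp(-(-2.33--0.91))) = 0.1947
I = P*(1-P) = 0.1947 * 0.8053
I = 0.1568

0.1568


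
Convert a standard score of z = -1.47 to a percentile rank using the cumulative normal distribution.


CDF(z) = 0.5 * (1 + erf(z/sqrt(2)))
erf(-1.0394) = -0.8584
CDF = 0.0708
Percentile rank = 0.0708 * 100 = 7.08

7.08


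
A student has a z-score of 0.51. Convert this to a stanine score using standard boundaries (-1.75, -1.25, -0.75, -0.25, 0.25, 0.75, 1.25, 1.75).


Stanine boundaries: [-1.75, -1.25, -0.75, -0.25, 0.25, 0.75, 1.25, 1.75]
z = 0.51
Check each boundary:
  z >= -1.75 -> could be stanine 2
  z >= -1.25 -> could be stanine 3
  z >= -0.75 -> could be stanine 4
  z >= -0.25 -> could be stanine 5
  z >= 0.25 -> could be stanine 6
  z < 0.75
  z < 1.25
  z < 1.75
Highest qualifying boundary gives stanine = 6

6


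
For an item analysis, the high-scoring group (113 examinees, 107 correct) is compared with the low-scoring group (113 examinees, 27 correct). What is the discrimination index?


p_upper = 107/113 = 0.9469
p_lower = 27/113 = 0.2389
D = 0.9469 - 0.2389 = 0.708

0.708


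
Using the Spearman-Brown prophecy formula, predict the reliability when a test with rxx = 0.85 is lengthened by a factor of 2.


r_new = (n * rxx) / (1 + (n-1) * rxx)
r_new = (2 * 0.85) / (1 + 1 * 0.85)
r_new = 1.7 / 1.85
r_new = 0.9189

0.9189


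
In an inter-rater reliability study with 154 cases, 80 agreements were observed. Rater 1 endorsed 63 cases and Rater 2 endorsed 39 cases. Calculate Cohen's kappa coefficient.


P_o = 80/154 = 0.519481
P_e = (63*39 + 91*115) / 23716 = 0.544864
kappa = (P_o - P_e) / (1 - P_e)
kappa = (0.519481 - 0.544864) / (1 - 0.544864)
kappa = -0.0558

-0.0558


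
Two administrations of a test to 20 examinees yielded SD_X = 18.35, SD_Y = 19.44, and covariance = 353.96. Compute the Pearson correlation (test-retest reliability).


r = cov(X,Y) / (SD_X * SD_Y)
r = 353.96 / (18.35 * 19.44)
r = 353.96 / 356.724
r = 0.9923

0.9923


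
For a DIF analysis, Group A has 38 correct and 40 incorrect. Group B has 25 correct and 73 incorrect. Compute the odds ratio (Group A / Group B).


Odds_A = 38/40 = 0.95
Odds_B = 25/73 = 0.3425
OR = Odds_A / Odds_B = 0.95 / 0.3425
Exactly, OR = (38 * 73) / (40 * 25) = 2774 / 1000
OR = 2.774

2.774


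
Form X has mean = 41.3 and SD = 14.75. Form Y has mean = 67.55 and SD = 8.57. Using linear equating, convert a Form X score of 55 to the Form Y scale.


slope = SD_Y / SD_X = 8.57 / 14.75 ~ 0.581
intercept = mean_Y - slope * mean_X = 67.55 - (8.57 / 14.75) * 41.3 ~ 43.554
Y = slope * X + intercept. To avoid rounding drift from the rounded slope/intercept, evaluate the equivalent form Y = mean_Y + SD_Y * (X - mean_X) / SD_X at full precision:
Y = 67.55 + 8.57 * (55 - 41.3) / 14.75
Y = 67.55 + 8.57 * 13.7 / 14.75
Y = 67.55 + 117.409 / 14.75
Y = 67.55 + 7.9599
Y = 75.5099

75.5099


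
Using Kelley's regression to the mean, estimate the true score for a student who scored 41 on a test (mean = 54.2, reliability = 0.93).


T_est = rxx * X + (1 - rxx) * mean
T_est = 0.93 * 41 + 0.07 * 54.2
T_est = 38.13 + 3.794
T_est = 41.924

41.924


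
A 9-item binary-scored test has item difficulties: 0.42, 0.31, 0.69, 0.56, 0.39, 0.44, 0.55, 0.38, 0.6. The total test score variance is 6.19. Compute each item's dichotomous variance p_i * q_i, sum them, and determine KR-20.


For each item, compute p_i * q_i:
  Item 1: 0.42 * 0.58 = 0.2436
  Item 2: 0.31 * 0.69 = 0.2139
  Item 3: 0.69 * 0.31 = 0.2139
  Item 4: 0.56 * 0.44 = 0.2464
  Item 5: 0.39 * 0.61 = 0.2379
  Item 6: 0.44 * 0.56 = 0.2464
  Item 7: 0.55 * 0.45 = 0.2475
  Item 8: 0.38 * 0.62 = 0.2356
  Item 9: 0.6 * 0.4 = 0.24
Sum(p_i * q_i) = 0.2436 + 0.2139 + 0.2139 + 0.2464 + 0.2379 + 0.2464 + 0.2475 + 0.2356 + 0.24 = 2.1252
KR-20 = (k/(k-1)) * (1 - Sum(p_i*q_i) / Var_total)
= (9/8) * (1 - 2.1252/6.19)
= 1.125 * 0.6567
KR-20 = 0.7388

0.7388


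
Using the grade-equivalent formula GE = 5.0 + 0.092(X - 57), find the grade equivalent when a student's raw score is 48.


raw - median = 48 - 57 = -9
slope * diff = 0.092 * -9 = -0.828
GE = 5.0 + -0.828
GE = 4.172

4.172


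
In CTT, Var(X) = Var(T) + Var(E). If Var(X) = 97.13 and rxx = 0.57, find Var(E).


var_true = rxx * var_obs = 0.57 * 97.13 = 55.3641
var_error = var_obs - var_true
var_error = 97.13 - 55.3641
var_error = 41.7659

41.7659


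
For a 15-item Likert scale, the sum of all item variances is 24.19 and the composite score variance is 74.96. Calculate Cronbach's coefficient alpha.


alpha = (k/(k-1)) * (1 - sum(si^2)/s_total^2)
= (15/14) * (1 - 24.19/74.96)
alpha = 0.7257

0.7257


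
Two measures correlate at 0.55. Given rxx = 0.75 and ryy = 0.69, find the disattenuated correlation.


r_corrected = rxy / sqrt(rxx * ryy)
= 0.55 / sqrt(0.75 * 0.69)
= 0.55 / sqrt(0.5175)
= 0.55 / 0.719375
r_corrected = 0.7646

0.7646


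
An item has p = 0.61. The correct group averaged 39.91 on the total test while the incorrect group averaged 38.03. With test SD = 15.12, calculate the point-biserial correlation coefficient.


q = 1 - p = 0.39
rpb = ((M1 - M0) / SD) * sqrt(p * q)
rpb = ((39.91 - 38.03) / 15.12) * sqrt(0.61 * 0.39)
rpb = 0.0606

0.0606


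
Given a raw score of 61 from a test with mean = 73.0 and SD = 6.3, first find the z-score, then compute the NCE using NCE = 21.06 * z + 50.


z = (X - mean) / SD = (61 - 73.0) / 6.3
z = -12.0 / 6.3
z = -1.9048
NCE = NCE = 21.06z + 50
Carry z at full precision (z = -12.0 / 6.3) into the conversion:
NCE = 21.06 * (-12.0 / 6.3) + 50 = -252.72 / 6.3 + 50
NCE = -40.1143 + 50
NCE = 9.8857

9.8857


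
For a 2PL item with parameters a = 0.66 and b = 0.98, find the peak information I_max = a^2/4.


For 2PL, max info at theta = b = 0.98
I_max = a^2 / 4 = 0.66^2 / 4
= 0.4356 / 4
I_max = 0.1089

0.1089


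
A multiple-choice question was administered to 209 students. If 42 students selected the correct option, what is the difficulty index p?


Item difficulty p = number correct / total examinees
p = 42 / 209
p = 0.201

0.201


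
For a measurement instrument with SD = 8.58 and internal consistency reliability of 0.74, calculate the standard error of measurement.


SEM = SD * sqrt(1 - rxx)
SEM = 8.58 * sqrt(1 - 0.74)
SEM = 8.58 * sqrt(0.26) = 8.58 * 0.509902
SEM = 4.375

4.375


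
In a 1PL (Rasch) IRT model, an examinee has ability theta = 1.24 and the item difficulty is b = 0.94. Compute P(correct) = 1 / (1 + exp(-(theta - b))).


theta - b = 1.24 - 0.94 = 0.3
exp(-(theta - b)) = exp(-0.3) = 0.7408
P = 1 / (1 + 0.7408)
P = 0.5744

0.5744


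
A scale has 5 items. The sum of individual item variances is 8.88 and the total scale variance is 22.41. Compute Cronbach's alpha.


alpha = (k/(k-1)) * (1 - sum(si^2)/s_total^2)
= (5/4) * (1 - 8.88/22.41)
alpha = 0.7547

0.7547


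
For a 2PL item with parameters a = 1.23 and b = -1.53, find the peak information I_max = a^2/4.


For 2PL, max info at theta = b = -1.53
I_max = a^2 / 4 = 1.23^2 / 4
= 1.5129 / 4
I_max = 0.3782

0.3782


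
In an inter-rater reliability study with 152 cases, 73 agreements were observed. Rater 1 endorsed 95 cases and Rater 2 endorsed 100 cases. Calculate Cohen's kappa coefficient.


P_o = 73/152 = 0.480263
P_e = (95*100 + 57*52) / 23104 = 0.539474
kappa = (P_o - P_e) / (1 - P_e)
kappa = (0.480263 - 0.539474) / (1 - 0.539474)
kappa = -0.1286

-0.1286


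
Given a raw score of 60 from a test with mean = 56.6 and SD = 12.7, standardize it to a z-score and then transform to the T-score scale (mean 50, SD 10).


z = (X - mean) / SD = (60 - 56.6) / 12.7
z = 3.4 / 12.7
z = 0.2677
T-score = T = 50 + 10z
Carry z at full precision (z = 3.4 / 12.7) into the conversion:
T-score = 50 + 10 * (3.4 / 12.7) = 50 + 34 / 12.7
T-score = 50 + 2.6772
T-score = 52.6772

52.6772


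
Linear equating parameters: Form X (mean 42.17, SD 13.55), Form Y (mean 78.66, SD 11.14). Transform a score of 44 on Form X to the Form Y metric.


slope = SD_Y / SD_X = 11.14 / 13.55 ~ 0.8221
intercept = mean_Y - slope * mean_X = 78.66 - (11.14 / 13.55) * 42.17 ~ 43.9903
Y = slope * X + intercept. To avoid rounding drift from the rounded slope/intercept, evaluate the equivalent form Y = mean_Y + SD_Y * (X - mean_X) / SD_X at full precision:
Y = 78.66 + 11.14 * (44 - 42.17) / 13.55
Y = 78.66 + 11.14 * 1.83 / 13.55
Y = 78.66 + 20.3862 / 13.55
Y = 78.66 + 1.5045
Y = 80.1645

80.1645


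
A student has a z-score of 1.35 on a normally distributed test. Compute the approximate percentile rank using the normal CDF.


CDF(z) = 0.5 * (1 + erf(z/sqrt(2)))
erf(0.9546) = 0.823
CDF = 0.9115
Percentile rank = 0.9115 * 100 = 91.15

91.15


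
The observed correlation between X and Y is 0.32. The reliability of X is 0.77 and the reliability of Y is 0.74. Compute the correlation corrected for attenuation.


r_corrected = rxy / sqrt(rxx * ryy)
= 0.32 / sqrt(0.77 * 0.74)
= 0.32 / sqrt(0.5698)
= 0.32 / 0.754851
r_corrected = 0.4239

0.4239


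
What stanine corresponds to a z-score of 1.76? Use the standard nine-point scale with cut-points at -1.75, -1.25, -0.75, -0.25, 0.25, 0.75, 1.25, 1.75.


Stanine boundaries: [-1.75, -1.25, -0.75, -0.25, 0.25, 0.75, 1.25, 1.75]
z = 1.76
Check each boundary:
  z >= -1.75 -> could be stanine 2
  z >= -1.25 -> could be stanine 3
  z >= -0.75 -> could be stanine 4
  z >= -0.25 -> could be stanine 5
  z >= 0.25 -> could be stanine 6
  z >= 0.75 -> could be stanine 7
  z >= 1.25 -> could be stanine 8
  z >= 1.75 -> could be stanine 9
Highest qualifying boundary gives stanine = 9

9


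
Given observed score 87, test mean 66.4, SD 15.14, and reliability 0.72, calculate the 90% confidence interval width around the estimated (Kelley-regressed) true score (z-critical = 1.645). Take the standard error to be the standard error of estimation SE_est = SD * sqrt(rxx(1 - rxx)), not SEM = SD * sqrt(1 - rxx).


True score estimate = 0.72*87 + 0.28*66.4 = 81.232
SE_est = SD * sqrt(rxx * (1 - rxx)) = 15.14 * sqrt(0.72 * 0.28) = 15.14 * sqrt(0.2016) = 6.797843
CI = T_est +/- z * SE_est, so width = 2 * z * SE_est = 2 * 1.645 * 6.797843
Width = 22.3649

22.3649


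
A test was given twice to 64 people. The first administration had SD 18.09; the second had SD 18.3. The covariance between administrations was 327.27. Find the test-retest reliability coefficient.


r = cov(X,Y) / (SD_X * SD_Y)
r = 327.27 / (18.09 * 18.3)
r = 327.27 / 331.047
r = 0.9886

0.9886


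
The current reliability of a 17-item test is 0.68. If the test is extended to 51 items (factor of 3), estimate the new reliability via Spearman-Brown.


r_new = (n * rxx) / (1 + (n-1) * rxx)
r_new = (3 * 0.68) / (1 + 2 * 0.68)
r_new = 2.04 / 2.36
r_new = 0.8644

0.8644


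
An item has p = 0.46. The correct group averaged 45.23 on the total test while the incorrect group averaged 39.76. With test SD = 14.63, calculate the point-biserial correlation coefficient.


q = 1 - p = 0.54
rpb = ((M1 - M0) / SD) * sqrt(p * q)
rpb = ((45.23 - 39.76) / 14.63) * sqrt(0.46 * 0.54)
rpb = 0.1863

0.1863


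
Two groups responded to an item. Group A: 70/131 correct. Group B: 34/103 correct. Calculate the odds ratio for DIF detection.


Odds_A = 70/61 = 1.1475
Odds_B = 34/69 = 0.4928
OR = Odds_A / Odds_B = 1.1475 / 0.4928
Exactly, OR = (70 * 69) / (61 * 34) = 4830 / 2074
OR = 2.3288

2.3288


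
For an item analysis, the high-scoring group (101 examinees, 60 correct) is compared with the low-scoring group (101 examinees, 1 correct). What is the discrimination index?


p_upper = 60/101 = 0.5941
p_lower = 1/101 = 0.0099
D = 0.5941 - 0.0099 = 0.5842

0.5842


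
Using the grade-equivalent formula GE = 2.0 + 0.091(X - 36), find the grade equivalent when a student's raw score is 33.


raw - median = 33 - 36 = -3
slope * diff = 0.091 * -3 = -0.273
GE = 2.0 + -0.273
GE = 1.727

1.727


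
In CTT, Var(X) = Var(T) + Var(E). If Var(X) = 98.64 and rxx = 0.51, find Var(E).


var_true = rxx * var_obs = 0.51 * 98.64 = 50.3064
var_error = var_obs - var_true
var_error = 98.64 - 50.3064
var_error = 48.3336

48.3336


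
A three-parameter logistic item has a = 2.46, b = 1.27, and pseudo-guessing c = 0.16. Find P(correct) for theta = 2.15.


logit = 2.46*(2.15 - 1.27) = 2.1648
P* = 1/(1 + exp(-2.1648)) = 0.897
P = 0.16 + (1 - 0.16) * 0.897
P = 0.9135

0.9135


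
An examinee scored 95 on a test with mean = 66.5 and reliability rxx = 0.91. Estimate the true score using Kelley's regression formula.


T_est = rxx * X + (1 - rxx) * mean
T_est = 0.91 * 95 + 0.09 * 66.5
T_est = 86.45 + 5.985
T_est = 92.435

92.435


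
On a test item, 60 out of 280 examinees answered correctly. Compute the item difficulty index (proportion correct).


Item difficulty p = number correct / total examinees
p = 60 / 280
p = 0.2143

0.2143


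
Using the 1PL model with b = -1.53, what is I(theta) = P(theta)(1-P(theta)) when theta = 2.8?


P = 1/(1+exp(-(2.8--1.53))) = 0.987
I = P*(1-P) = 0.987 * 0.013
I = 0.0128

0.0128


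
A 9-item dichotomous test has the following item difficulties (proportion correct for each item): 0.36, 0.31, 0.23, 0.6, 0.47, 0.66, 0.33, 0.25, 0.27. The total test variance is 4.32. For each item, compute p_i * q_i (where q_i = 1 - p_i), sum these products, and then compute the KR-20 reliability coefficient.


For each item, compute p_i * q_i:
  Item 1: 0.36 * 0.64 = 0.2304
  Item 2: 0.31 * 0.69 = 0.2139
  Item 3: 0.23 * 0.77 = 0.1771
  Item 4: 0.6 * 0.4 = 0.24
  Item 5: 0.47 * 0.53 = 0.2491
  Item 6: 0.66 * 0.34 = 0.2244
  Item 7: 0.33 * 0.67 = 0.2211
  Item 8: 0.25 * 0.75 = 0.1875
  Item 9: 0.27 * 0.73 = 0.1971
Sum(p_i * q_i) = 0.2304 + 0.2139 + 0.1771 + 0.24 + 0.2491 + 0.2244 + 0.2211 + 0.1875 + 0.1971 = 1.9406
KR-20 = (k/(k-1)) * (1 - Sum(p_i*q_i) / Var_total)
= (9/8) * (1 - 1.9406/4.32)
= 1.125 * 0.5508
KR-20 = 0.6196

0.6196


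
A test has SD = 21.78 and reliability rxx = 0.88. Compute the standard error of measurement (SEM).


SEM = SD * sqrt(1 - rxx)
SEM = 21.78 * sqrt(1 - 0.88)
SEM = 21.78 * sqrt(0.12) = 21.78 * 0.34641
SEM = 7.5448

7.5448


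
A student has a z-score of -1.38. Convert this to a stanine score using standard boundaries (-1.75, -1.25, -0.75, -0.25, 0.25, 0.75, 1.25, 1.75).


Stanine boundaries: [-1.75, -1.25, -0.75, -0.25, 0.25, 0.75, 1.25, 1.75]
z = -1.38
Check each boundary:
  z >= -1.75 -> could be stanine 2
  z < -1.25
  z < -0.75
  z < -0.25
  z < 0.25
  z < 0.75
  z < 1.25
  z < 1.75
Highest qualifying boundary gives stanine = 2

2


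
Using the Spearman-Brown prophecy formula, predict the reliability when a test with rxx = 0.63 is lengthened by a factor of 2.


r_new = (n * rxx) / (1 + (n-1) * rxx)
r_new = (2 * 0.63) / (1 + 1 * 0.63)
r_new = 1.26 / 1.63
r_new = 0.773

0.773


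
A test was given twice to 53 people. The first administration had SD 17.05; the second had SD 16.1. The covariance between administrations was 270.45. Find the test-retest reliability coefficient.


r = cov(X,Y) / (SD_X * SD_Y)
r = 270.45 / (17.05 * 16.1)
r = 270.45 / 274.505
r = 0.9852

0.9852


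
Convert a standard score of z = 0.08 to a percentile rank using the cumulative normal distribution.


CDF(z) = 0.5 * (1 + erf(z/sqrt(2)))
erf(0.0566) = 0.0638
CDF = 0.5319
Percentile rank = 0.5319 * 100 = 53.19

53.19


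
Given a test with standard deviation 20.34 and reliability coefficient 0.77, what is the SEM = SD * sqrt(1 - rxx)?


SEM = SD * sqrt(1 - rxx)
SEM = 20.34 * sqrt(1 - 0.77)
SEM = 20.34 * sqrt(0.23) = 20.34 * 0.479583
SEM = 9.7547

9.7547


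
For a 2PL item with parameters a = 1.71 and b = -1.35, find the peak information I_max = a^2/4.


For 2PL, max info at theta = b = -1.35
I_max = a^2 / 4 = 1.71^2 / 4
= 2.9241 / 4
I_max = 0.731

0.731


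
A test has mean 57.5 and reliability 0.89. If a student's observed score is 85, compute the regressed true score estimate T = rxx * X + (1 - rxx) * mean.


T_est = rxx * X + (1 - rxx) * mean
T_est = 0.89 * 85 + 0.11 * 57.5
T_est = 75.65 + 6.325
T_est = 81.975

81.975


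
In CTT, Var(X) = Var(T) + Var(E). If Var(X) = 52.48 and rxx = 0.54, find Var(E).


var_true = rxx * var_obs = 0.54 * 52.48 = 28.3392
var_error = var_obs - var_true
var_error = 52.48 - 28.3392
var_error = 24.1408

24.1408


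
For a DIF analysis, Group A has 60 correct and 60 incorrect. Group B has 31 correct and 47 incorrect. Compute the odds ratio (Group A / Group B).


Odds_A = 60/60 = 1.0
Odds_B = 31/47 = 0.6596
OR = Odds_A / Odds_B = 1.0 / 0.6596
Exactly, OR = (60 * 47) / (60 * 31) = 2820 / 1860
OR = 1.5161

1.5161


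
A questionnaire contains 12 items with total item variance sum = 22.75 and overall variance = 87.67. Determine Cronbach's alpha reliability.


alpha = (k/(k-1)) * (1 - sum(si^2)/s_total^2)
= (12/11) * (1 - 22.75/87.67)
alpha = 0.8078

0.8078


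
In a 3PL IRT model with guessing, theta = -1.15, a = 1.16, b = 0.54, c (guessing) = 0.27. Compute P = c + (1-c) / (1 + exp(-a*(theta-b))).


logit = 1.16*(-1.15 - 0.54) = -1.9604
P* = 1/(1 + exp(--1.9604)) = 0.1234
P = 0.27 + (1 - 0.27) * 0.1234
P = 0.3601

0.3601


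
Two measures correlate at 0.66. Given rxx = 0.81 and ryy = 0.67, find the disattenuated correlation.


r_corrected = rxy / sqrt(rxx * ryy)
= 0.66 / sqrt(0.81 * 0.67)
= 0.66 / sqrt(0.5427)
= 0.66 / 0.736682
r_corrected = 0.8959

0.8959


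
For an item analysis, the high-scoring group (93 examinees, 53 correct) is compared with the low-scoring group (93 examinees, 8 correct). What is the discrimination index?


p_upper = 53/93 = 0.5699
p_lower = 8/93 = 0.086
D = 0.5699 - 0.086 = 0.4839

0.4839


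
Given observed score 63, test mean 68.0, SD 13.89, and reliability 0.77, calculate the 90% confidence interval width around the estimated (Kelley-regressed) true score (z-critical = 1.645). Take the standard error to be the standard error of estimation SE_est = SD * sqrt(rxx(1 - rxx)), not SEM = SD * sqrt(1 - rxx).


True score estimate = 0.77*63 + 0.23*68.0 = 64.15
SE_est = SD * sqrt(rxx * (1 - rxx)) = 13.89 * sqrt(0.77 * 0.23) = 13.89 * sqrt(0.1771) = 5.845364
CI = T_est +/- z * SE_est, so width = 2 * z * SE_est = 2 * 1.645 * 5.845364
Width = 19.2312

19.2312


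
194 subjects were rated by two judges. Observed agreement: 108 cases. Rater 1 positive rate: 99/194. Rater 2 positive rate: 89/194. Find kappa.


P_o = 108/194 = 0.556701
P_e = (99*89 + 95*105) / 37636 = 0.49915
kappa = (P_o - P_e) / (1 - P_e)
kappa = (0.556701 - 0.49915) / (1 - 0.49915)
kappa = 0.1149

0.1149


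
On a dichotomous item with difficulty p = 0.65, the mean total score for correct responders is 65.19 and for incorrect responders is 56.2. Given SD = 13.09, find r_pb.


q = 1 - p = 0.35
rpb = ((M1 - M0) / SD) * sqrt(p * q)
rpb = ((65.19 - 56.2) / 13.09) * sqrt(0.65 * 0.35)
rpb = 0.3276

0.3276


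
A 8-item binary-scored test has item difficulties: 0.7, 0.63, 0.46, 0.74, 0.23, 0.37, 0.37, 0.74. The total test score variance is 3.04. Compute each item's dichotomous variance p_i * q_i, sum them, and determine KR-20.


For each item, compute p_i * q_i:
  Item 1: 0.7 * 0.3 = 0.21
  Item 2: 0.63 * 0.37 = 0.2331
  Item 3: 0.46 * 0.54 = 0.2484
  Item 4: 0.74 * 0.26 = 0.1924
  Item 5: 0.23 * 0.77 = 0.1771
  Item 6: 0.37 * 0.63 = 0.2331
  Item 7: 0.37 * 0.63 = 0.2331
  Item 8: 0.74 * 0.26 = 0.1924
Sum(p_i * q_i) = 0.21 + 0.2331 + 0.2484 + 0.1924 + 0.1771 + 0.2331 + 0.2331 + 0.1924 = 1.7196
KR-20 = (k/(k-1)) * (1 - Sum(p_i*q_i) / Var_total)
= (8/7) * (1 - 1.7196/3.04)
= 1.1429 * 0.4343
KR-20 = 0.4964

0.4964


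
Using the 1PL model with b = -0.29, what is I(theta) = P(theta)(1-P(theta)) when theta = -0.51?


P = 1/(1+exp(-(-0.51--0.29))) = 0.4452
I = P*(1-P) = 0.4452 * 0.5548
I = 0.247

0.247


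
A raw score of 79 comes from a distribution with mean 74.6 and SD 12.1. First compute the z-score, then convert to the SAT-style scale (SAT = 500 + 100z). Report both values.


z = (X - mean) / SD = (79 - 74.6) / 12.1
z = 4.4 / 12.1
z = 0.3636
SAT-scale = SAT = 500 + 100z
Carry z at full precision (z = 4.4 / 12.1) into the conversion:
SAT-scale = 500 + 100 * (4.4 / 12.1) = 500 + 440 / 12.1
SAT-scale = 500 + 36.3636
SAT-scale = 536.3636

536.3636


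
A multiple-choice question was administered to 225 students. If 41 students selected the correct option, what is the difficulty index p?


Item difficulty p = number correct / total examinees
p = 41 / 225
p = 0.1822

0.1822


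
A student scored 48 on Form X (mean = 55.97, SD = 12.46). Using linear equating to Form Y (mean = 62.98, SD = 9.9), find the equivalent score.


slope = SD_Y / SD_X = 9.9 / 12.46 ~ 0.7945
intercept = mean_Y - slope * mean_X = 62.98 - (9.9 / 12.46) * 55.97 ~ 18.5095
Y = slope * X + intercept. To avoid rounding drift from the rounded slope/intercept, evaluate the equivalent form Y = mean_Y + SD_Y * (X - mean_X) / SD_X at full precision:
Y = 62.98 + 9.9 * (48 - 55.97) / 12.46
Y = 62.98 - 9.9 * 7.97 / 12.46
Y = 62.98 - 78.903 / 12.46
Y = 62.98 - 6.3325
Y = 56.6475

56.6475


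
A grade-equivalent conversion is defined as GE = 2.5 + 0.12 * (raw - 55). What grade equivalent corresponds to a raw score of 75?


raw - median = 75 - 55 = 20
slope * diff = 0.12 * 20 = 2.4
GE = 2.5 + 2.4
GE = 4.9

4.9


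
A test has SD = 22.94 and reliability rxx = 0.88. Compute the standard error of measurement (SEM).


SEM = SD * sqrt(1 - rxx)
SEM = 22.94 * sqrt(1 - 0.88)
SEM = 22.94 * sqrt(0.12) = 22.94 * 0.34641
SEM = 7.9466

7.9466


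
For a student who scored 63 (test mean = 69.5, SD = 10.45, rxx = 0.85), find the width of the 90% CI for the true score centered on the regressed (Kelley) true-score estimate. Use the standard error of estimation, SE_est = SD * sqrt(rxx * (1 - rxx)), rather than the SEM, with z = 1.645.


True score estimate = 0.85*63 + 0.15*69.5 = 63.975
SE_est = SD * sqrt(rxx * (1 - rxx)) = 10.45 * sqrt(0.85 * 0.15) = 10.45 * sqrt(0.1275) = 3.731396
CI = T_est +/- z * SE_est, so width = 2 * z * SE_est = 2 * 1.645 * 3.731396
Width = 12.2763

12.2763


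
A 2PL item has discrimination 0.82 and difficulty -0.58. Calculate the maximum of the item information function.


For 2PL, max info at theta = b = -0.58
I_max = a^2 / 4 = 0.82^2 / 4
= 0.6724 / 4
I_max = 0.1681

0.1681


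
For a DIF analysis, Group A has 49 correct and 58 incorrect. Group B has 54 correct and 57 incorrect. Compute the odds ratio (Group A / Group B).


Odds_A = 49/58 = 0.8448
Odds_B = 54/57 = 0.9474
OR = Odds_A / Odds_B = 0.8448 / 0.9474
Exactly, OR = (49 * 57) / (58 * 54) = 2793 / 3132
OR = 0.8918

0.8918


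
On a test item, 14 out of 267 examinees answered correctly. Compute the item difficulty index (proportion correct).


Item difficulty p = number correct / total examinees
p = 14 / 267
p = 0.0524

0.0524


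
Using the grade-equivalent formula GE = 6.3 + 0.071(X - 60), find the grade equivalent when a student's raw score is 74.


raw - median = 74 - 60 = 14
slope * diff = 0.071 * 14 = 0.994
GE = 6.3 + 0.994
GE = 7.294

7.294


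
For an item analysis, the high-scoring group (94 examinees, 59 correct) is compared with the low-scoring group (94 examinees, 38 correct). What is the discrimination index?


p_upper = 59/94 = 0.6277
p_lower = 38/94 = 0.4043
D = 0.6277 - 0.4043 = 0.2234

0.2234


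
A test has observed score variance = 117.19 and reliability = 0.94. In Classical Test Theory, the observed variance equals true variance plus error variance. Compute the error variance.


var_true = rxx * var_obs = 0.94 * 117.19 = 110.1586
var_error = var_obs - var_true
var_error = 117.19 - 110.1586
var_error = 7.0314

7.0314


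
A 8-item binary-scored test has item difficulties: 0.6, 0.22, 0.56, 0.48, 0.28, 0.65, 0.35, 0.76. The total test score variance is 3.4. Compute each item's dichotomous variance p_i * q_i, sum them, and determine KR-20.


For each item, compute p_i * q_i:
  Item 1: 0.6 * 0.4 = 0.24
  Item 2: 0.22 * 0.78 = 0.1716
  Item 3: 0.56 * 0.44 = 0.2464
  Item 4: 0.48 * 0.52 = 0.2496
  Item 5: 0.28 * 0.72 = 0.2016
  Item 6: 0.65 * 0.35 = 0.2275
  Item 7: 0.35 * 0.65 = 0.2275
  Item 8: 0.76 * 0.24 = 0.1824
Sum(p_i * q_i) = 0.24 + 0.1716 + 0.2464 + 0.2496 + 0.2016 + 0.2275 + 0.2275 + 0.1824 = 1.7466
KR-20 = (k/(k-1)) * (1 - Sum(p_i*q_i) / Var_total)
= (8/7) * (1 - 1.7466/3.4)
= 1.1429 * 0.4863
KR-20 = 0.5558

0.5558


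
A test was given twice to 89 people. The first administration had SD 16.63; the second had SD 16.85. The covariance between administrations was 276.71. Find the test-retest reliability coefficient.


r = cov(X,Y) / (SD_X * SD_Y)
r = 276.71 / (16.63 * 16.85)
r = 276.71 / 280.2155
r = 0.9875

0.9875


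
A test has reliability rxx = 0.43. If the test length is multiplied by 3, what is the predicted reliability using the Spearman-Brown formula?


r_new = (n * rxx) / (1 + (n-1) * rxx)
r_new = (3 * 0.43) / (1 + 2 * 0.43)
r_new = 1.29 / 1.86
r_new = 0.6935

0.6935
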